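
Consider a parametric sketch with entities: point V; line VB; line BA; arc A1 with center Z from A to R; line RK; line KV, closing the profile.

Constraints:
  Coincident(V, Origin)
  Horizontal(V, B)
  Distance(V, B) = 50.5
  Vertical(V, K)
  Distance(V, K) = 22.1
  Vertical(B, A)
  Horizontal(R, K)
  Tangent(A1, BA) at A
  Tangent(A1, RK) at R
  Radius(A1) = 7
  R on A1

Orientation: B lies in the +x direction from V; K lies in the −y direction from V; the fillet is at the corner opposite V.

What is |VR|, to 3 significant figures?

48.8

V is at the origin; V and B share the same y with |VB| = 50.5 and B on the +x side, so B = (50.5, 0.00). VK is vertical with |VK| = 22.1 and K on the −y side, so K = (0.00, -22.1). The virtual corner opposite V is at (50.5, -22.1). A1 meets BA tangentially, so ZA is at right angles to BA and the tangent condition forces ZR to be normal to RK, with radius 7.0, so the center Z sits 7.0 in from both sides at Z = (43.5, -15.1). That places the tangent points at A = (50.5, -15.1) on BA and R = (43.5, -22.1) on RK. Then |VR| = |R − V| = 48.8.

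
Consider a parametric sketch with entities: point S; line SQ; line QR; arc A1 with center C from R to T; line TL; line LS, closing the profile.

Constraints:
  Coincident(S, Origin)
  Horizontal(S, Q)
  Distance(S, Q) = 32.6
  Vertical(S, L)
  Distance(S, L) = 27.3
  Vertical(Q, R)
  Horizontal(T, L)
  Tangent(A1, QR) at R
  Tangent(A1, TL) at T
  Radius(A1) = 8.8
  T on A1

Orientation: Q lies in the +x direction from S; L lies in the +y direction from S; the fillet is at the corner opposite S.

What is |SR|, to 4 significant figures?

37.48

The virtual corner opposite S is at (32.60, 27.30). A1 meets QR tangentially, so CR is at right angles to QR and the tangent condition forces CT to be normal to TL, with radius 8.8, so the center C sits 8.8 in from both sides at C = (23.80, 18.50). That places the tangent points at R = (32.60, 18.50) on QR and T = (23.80, 27.30) on TL. Then |SR| = |R − S| = 37.48.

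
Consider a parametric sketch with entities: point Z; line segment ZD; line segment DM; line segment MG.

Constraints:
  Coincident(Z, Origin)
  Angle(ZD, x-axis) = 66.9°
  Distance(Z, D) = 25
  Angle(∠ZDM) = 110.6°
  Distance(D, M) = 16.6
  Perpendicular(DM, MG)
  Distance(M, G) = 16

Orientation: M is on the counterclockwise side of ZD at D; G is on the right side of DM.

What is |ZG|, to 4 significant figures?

46.88

∠ZDM = 110.6°, so DM runs at 66.9° + (180° − 110.6°) = 136.3° from the x-axis; with |DM| = 16.6, M = D + 16.6·(cos 136.3°, sin 136.3°) = (-2.193, 34.46). DM is perpendicular to MG; with |MG| = 16.0 on the right of DM, G = M + 16.0·(0.6909, 0.7230) = (8.861, 46.03). Then |ZG| = |G − Z| = 46.88.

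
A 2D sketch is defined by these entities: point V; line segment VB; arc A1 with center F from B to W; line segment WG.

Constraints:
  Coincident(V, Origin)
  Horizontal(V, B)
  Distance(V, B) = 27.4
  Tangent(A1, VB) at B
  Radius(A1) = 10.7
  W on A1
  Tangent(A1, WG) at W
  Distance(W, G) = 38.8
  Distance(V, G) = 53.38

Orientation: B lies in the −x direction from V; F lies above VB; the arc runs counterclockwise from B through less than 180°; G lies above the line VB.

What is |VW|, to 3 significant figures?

20.1

Checks: |FW| = 10.70 ✓; ∠(FW, WG) = 90.00° ✓; |WG| = 38.80 ✓; |VG| = 53.38 ✓.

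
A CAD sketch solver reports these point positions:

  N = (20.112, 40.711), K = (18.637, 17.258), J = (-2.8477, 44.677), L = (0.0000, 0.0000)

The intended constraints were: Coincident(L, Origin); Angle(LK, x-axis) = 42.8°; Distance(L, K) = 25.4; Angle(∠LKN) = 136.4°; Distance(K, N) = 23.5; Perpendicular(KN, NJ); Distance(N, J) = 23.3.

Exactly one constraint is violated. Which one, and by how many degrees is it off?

Perpendicular(KN, NJ) — off by 6.20°.

L = (0.00, 0.00) ✓; LK at 42.80° ✓; |LK| = 25.40 ✓; ∠LKN = 136.4° ✓; |KN| = 23.50 ✓; ∠(KN, NJ) = 83.80° ✗; |NJ| = 23.30 ✓.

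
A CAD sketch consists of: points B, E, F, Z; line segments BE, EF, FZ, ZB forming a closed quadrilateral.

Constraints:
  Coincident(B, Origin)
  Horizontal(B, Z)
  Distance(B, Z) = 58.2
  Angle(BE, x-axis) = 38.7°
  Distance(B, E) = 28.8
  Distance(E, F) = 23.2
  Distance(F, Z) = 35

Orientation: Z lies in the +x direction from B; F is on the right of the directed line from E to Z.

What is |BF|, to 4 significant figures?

24.14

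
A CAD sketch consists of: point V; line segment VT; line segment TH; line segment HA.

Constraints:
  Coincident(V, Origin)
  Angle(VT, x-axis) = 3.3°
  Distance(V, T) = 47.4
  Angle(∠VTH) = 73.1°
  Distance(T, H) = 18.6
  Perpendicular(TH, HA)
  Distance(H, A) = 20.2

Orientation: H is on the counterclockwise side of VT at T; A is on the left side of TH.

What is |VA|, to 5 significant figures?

25.611

V is at the origin; VT runs at 3.3° with length 47.4, so T = 47.4·(cos 3.3°, sin 3.3°) = (47.321, 2.7285). ∠VTH = 73.1°, so TH runs at 3.3° + (180° − 73.1°) = 110.20° from the x-axis; with |TH| = 18.6, H = T + 18.6·(cos 110.20°, sin 110.20°) = (40.899, 20.185). The perpendicularity gives HA at right angles to TH; with |HA| = 20.2 on the left of TH, A = H + 20.2·(-0.93849, -0.34530) = (21.941, 13.209). Then |VA| = |A − V| = 25.611.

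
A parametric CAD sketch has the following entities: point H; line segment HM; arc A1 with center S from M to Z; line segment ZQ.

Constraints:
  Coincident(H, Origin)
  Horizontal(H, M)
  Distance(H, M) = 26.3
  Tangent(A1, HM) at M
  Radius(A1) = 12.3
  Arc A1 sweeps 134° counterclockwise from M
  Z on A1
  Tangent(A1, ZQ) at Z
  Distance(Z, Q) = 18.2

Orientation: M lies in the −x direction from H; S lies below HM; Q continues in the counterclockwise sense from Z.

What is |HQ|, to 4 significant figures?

40.72

H is at the origin; HM is horizontal with |HM| = 26.3 and M on the −x side, so M = (-26.30, 0.000). Since A1 is tangent to HM there, SM ⟂ HM, so S = M + (0, -12.3) = (-26.30, -12.30). On A1, M sits at bearing 90° from S; a 134° counterclockwise sweep puts Z at bearing 224°, so Z = S + 12.3·(cos 224°, sin 224°) = (-35.15, -20.84). A1 meets ZQ tangentially, so SZ is at right angles to ZQ, so ZQ runs along (−sin 224°, cos 224°); with |ZQ| = 18.2, Q = (-22.51, -33.94). Then |HQ| = |Q − H| = 40.72.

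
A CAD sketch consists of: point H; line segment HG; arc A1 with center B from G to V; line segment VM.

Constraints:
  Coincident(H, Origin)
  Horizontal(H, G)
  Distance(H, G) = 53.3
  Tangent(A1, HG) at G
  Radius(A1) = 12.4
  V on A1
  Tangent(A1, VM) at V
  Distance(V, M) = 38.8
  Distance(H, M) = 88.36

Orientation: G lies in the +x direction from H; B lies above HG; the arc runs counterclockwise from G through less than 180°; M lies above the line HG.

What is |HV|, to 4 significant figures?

65.99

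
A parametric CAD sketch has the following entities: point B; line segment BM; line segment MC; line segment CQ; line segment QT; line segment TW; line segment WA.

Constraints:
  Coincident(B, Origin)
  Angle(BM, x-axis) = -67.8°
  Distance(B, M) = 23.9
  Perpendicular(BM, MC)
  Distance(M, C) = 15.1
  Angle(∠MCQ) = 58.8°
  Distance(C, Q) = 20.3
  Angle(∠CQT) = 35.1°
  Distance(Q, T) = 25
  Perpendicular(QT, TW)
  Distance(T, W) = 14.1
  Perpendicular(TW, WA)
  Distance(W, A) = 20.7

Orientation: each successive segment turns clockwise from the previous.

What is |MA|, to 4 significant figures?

22.00

QT ⟂ TW, so TW runs at -153.9°; with |TW| = 14.1, W = (-3.438, -36.44). TW ⟂ WA, so WA runs at 116.1°; with |WA| = 20.7, A = (-12.55, -17.85). Then |MA| = |A − M| = 22.00.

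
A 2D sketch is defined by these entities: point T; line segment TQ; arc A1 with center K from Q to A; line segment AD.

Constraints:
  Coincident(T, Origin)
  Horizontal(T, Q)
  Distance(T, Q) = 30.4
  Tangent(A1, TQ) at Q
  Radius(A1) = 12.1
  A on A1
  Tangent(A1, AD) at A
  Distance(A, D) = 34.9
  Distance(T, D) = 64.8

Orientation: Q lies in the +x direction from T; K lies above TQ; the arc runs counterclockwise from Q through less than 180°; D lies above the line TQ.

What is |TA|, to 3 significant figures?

43.8

T is at the origin; T and Q share the same y with |TQ| = 30.4 and Q on the +x side, so Q = (30.4, 0.00). A1 meets TQ tangentially, so KQ is at right angles to TQ, so K = Q + (0, 12.1) = (30.4, 12.1). Since KA ⟂ AD (tangency), |KD| = √(12.1² + 34.9²) = 36.9 regardless of where A sits on A1. So D lies on both circle(T, 64.8) and circle(K, 36.9); the above-TQ intersection is D = (46.1, 45.5). A is the foot of the tangent from D: A = (42.4, 10.8).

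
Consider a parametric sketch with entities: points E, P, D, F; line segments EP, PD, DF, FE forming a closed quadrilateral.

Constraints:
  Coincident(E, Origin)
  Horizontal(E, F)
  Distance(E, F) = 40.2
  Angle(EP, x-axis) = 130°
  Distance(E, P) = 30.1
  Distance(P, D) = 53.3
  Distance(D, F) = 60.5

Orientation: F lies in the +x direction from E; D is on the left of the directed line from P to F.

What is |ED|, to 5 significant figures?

61.319

E is at the origin; EF is horizontal with |EF| = 40.2 and F in +x, so F = (40.2, 0). EP runs at 130.0° with |EP| = 30.1, so P = (-19.348, 23.058). D is determined by |PD| = 53.3 and |DF| = 60.5 together: it lies at the intersection of circle(P, 53.3) and circle(F, 60.5). With |PF| = 63.856, the foot of the radical line on PF is 25.512 from P and the perpendicular offset is √(53.3² − 25.512²) = 46.797. Taking the left-of-PF solution: D = (21.341, 57.486).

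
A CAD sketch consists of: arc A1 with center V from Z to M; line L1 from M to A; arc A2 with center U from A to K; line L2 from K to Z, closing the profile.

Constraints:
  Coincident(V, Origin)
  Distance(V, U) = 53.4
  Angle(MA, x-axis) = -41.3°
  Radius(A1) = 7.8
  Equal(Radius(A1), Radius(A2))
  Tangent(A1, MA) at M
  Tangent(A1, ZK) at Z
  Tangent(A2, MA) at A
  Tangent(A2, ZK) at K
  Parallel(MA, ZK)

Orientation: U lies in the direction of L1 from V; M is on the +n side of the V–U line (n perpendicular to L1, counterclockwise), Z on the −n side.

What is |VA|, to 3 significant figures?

54.0

The slot axis is L1's direction at -41.3°, so u = (cos -41.3°, sin -41.3°) = (0.751, -0.660) and n = (−sin -41.3°, cos -41.3°) = (0.660, 0.751). V is at the origin and U lies 53.4 along u from V, so U = 53.4·u = (40.1, -35.2). Tangency of A1 to both parallel lines with radius 7.8 puts M and Z at V ± 7.8·n: M = (5.15, 5.86), Z = (-5.15, -5.86). Equal radii place A and K the same way about U: A = U + 7.8·n = (45.3, -29.4), K = U − 7.8·n = (35.0, -41.1). Then |VA| = |A − V| = 54.0.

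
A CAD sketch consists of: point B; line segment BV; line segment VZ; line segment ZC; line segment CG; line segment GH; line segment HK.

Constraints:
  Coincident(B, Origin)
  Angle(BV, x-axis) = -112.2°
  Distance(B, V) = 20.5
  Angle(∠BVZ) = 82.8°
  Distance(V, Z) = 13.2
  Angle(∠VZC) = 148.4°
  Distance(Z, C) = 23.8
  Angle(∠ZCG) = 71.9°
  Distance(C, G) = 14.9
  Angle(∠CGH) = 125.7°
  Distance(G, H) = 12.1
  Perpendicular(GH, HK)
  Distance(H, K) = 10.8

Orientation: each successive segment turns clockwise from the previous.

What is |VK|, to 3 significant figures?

15.6

B is at the origin; BV runs at -112.2° with length 20.5, so V = (-7.75, -19.0). ∠BVZ = 82.8° gives VZ at 151° from the x-axis; with |VZ| = 13.2, Z = (-19.2, -12.5). ∠VZC = 148.4° gives ZC at 119° from the x-axis; with |ZC| = 23.8, C = (-30.8, 8.32). ∠ZCG = 71.9° gives CG at 10.9° from the x-axis; with |CG| = 14.9, G = (-16.2, 11.1). ∠CGH = 125.7° gives GH at -43.4° from the x-axis; with |GH| = 12.1, H = (-7.36, 2.82). GH ⟂ HK, so HK runs at -133°; with |HK| = 10.8, K = (-14.8, -5.03). Then |VK| = |K − V| = 15.6.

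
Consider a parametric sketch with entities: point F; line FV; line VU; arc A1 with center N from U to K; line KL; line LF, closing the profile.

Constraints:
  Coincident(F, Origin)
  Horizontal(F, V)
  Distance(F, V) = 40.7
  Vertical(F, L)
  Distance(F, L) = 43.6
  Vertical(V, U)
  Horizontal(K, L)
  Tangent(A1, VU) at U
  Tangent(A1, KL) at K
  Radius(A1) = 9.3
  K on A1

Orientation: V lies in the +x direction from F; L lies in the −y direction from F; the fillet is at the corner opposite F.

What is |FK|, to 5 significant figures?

53.730

F is at the origin; FV is horizontal with |FV| = 40.7 and V on the +x side, so V = (40.700, 0.0000). F and L share the same x with |FL| = 43.6 and L on the −y side, so L = (0.0000, -43.600). The virtual corner opposite F is at (40.700, -43.600). The tangent condition forces NU to be normal to VU and tangency of A1 to KL means the radius NK is perpendicular to KL, with radius 9.3, so the center N sits 9.3 in from both sides at N = (31.400, -34.300). That places the tangent points at U = (40.700, -34.300) on VU and K = (31.400, -43.600) on KL. Then |FK| = |K − F| = 53.730.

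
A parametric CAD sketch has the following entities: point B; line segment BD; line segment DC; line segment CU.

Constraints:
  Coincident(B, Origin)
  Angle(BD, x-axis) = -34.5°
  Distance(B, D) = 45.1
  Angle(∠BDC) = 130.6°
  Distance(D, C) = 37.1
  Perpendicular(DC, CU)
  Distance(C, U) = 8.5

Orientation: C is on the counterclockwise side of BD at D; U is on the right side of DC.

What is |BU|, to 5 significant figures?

79.010

B is at the origin; BD runs at -34.5° with length 45.1, so D = 45.1·(cos -34.5°, sin -34.5°) = (37.168, -25.545). ∠BDC = 130.6°, so DC runs at -34.5° + (180° − 130.6°) = 14.900° from the x-axis; with |DC| = 37.1, C = D + 37.1·(cos 14.900°, sin 14.900°) = (73.021, -16.005). DC is perpendicular to CU; with |CU| = 8.5 on the right of DC, U = C + 8.5·(0.25713, -0.96638) = (75.206, -24.219). Then |BU| = |U − B| = 79.010.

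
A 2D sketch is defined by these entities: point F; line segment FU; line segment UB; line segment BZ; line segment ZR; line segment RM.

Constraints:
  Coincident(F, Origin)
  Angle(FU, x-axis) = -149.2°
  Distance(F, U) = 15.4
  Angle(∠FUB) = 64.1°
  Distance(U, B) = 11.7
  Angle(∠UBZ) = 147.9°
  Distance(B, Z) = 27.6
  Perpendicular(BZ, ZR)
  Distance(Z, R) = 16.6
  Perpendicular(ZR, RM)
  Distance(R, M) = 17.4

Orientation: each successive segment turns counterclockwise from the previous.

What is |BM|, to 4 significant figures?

19.48

F is at the origin; FU runs at -149.2° with length 15.4, so U = (-13.23, -7.885). ∠FUB = 64.1° gives UB at -33.30° from the x-axis; with |UB| = 11.7, B = (-3.449, -14.31). ∠UBZ = 147.9° gives BZ at -1.200° from the x-axis; with |BZ| = 27.6, Z = (24.14, -14.89). BZ ⟂ ZR, so ZR runs at 88.80°; with |ZR| = 16.6, R = (24.49, 1.709). ZR ⟂ RM, so RM runs at 178.8°; with |RM| = 17.4, M = (7.096, 2.074). Then |BM| = |M − B| = 19.48.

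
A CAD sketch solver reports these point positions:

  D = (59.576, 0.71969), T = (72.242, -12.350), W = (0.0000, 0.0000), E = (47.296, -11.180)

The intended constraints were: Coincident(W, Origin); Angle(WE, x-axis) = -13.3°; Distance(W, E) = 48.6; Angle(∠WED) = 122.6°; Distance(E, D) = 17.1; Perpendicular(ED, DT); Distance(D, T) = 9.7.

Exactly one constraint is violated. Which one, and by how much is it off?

Distance(D, T) = 9.7 — off by 8.50.

W = (0.00, 0.00) ✓; WE at -13.30° ✓; |WE| = 48.60 ✓; ∠WED = 122.6° ✓; |ED| = 17.10 ✓; ∠(ED, DT) = 90.00° ✓; |DT| = 18.20 ✗.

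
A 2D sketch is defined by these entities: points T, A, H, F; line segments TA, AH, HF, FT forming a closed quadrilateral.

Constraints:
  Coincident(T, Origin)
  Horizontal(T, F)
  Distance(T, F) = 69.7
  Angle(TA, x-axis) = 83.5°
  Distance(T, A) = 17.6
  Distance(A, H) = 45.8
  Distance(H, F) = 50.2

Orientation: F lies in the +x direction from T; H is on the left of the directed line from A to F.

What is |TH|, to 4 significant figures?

58.27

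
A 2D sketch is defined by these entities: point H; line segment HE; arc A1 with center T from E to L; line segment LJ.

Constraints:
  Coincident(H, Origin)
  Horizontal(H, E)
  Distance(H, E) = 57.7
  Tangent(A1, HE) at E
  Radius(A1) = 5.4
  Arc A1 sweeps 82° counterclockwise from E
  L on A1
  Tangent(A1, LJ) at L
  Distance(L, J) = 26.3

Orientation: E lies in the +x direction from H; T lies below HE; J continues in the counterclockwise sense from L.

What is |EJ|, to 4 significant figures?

31.99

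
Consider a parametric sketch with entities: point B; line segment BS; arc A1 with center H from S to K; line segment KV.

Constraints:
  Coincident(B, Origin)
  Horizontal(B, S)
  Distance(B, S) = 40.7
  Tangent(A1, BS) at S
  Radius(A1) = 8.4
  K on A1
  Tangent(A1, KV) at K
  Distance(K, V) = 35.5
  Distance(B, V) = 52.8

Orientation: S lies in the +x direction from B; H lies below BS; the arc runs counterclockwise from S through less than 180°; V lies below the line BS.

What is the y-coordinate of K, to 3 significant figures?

-7.89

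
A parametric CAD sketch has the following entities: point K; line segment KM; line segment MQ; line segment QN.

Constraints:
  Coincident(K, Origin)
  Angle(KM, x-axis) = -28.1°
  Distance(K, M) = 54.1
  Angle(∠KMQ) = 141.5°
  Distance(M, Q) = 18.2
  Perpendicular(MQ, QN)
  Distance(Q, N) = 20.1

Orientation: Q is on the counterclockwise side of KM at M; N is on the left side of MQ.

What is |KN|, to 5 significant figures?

62.043

K is at the origin; KM runs at -28.1° with length 54.1, so M = 54.1·(cos -28.1°, sin -28.1°) = (47.723, -25.482). ∠KMQ = 141.5°, so MQ runs at -28.1° + (180° − 141.5°) = 10.400° from the x-axis; with |MQ| = 18.2, Q = M + 18.2·(cos 10.400°, sin 10.400°) = (65.624, -22.196). The perpendicularity gives QN at right angles to MQ; with |QN| = 20.1 on the left of MQ, N = Q + 20.1·(-0.18052, 0.98357) = (61.996, -2.4265). Then |KN| = |N − K| = 62.043.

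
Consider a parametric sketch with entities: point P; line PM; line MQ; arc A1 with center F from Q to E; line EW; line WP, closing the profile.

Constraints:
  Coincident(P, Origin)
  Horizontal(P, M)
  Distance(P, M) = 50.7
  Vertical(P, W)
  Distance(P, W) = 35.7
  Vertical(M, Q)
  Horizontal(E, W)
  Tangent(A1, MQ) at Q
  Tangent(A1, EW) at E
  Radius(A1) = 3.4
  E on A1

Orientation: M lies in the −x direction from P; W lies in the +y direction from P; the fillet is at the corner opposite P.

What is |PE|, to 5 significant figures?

59.260

P is at the origin; P and M share the same y with |PM| = 50.7 and M on the −x side, so M = (-50.700, 0.0000). P and W share the same x with |PW| = 35.7 and W on the +y side, so W = (0.0000, 35.700). The virtual corner opposite P is at (-50.700, 35.700). Tangency of A1 to MQ means the radius FQ is perpendicular to MQ and A1 meets EW tangentially, so FE is at right angles to EW, with radius 3.4, so the center F sits 3.4 in from both sides at F = (-47.300, 32.300). That places the tangent points at Q = (-50.700, 32.300) on MQ and E = (-47.300, 35.700) on EW. Then |PE| = |E − P| = 59.260.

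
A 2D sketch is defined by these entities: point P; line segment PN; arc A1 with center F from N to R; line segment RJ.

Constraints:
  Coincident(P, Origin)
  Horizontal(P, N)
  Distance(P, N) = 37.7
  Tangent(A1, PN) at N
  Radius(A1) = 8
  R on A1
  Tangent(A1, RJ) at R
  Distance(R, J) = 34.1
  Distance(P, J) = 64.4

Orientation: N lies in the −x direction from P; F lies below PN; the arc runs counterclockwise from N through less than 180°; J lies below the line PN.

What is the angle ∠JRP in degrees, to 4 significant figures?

105.7°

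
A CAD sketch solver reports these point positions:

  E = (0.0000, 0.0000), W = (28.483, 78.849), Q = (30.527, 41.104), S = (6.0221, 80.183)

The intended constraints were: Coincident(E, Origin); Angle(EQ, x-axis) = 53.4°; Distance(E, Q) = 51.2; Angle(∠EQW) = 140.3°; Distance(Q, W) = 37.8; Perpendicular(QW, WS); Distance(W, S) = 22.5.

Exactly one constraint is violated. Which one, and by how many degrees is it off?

Perpendicular(QW, WS) — off by 6.50°.

E = (0.00, 0.00) ✓; EQ at 53.40° ✓; |EQ| = 51.20 ✓; ∠EQW = 140.3° ✓; |QW| = 37.80 ✓; ∠(QW, WS) = 83.50° ✗; |WS| = 22.50 ✓.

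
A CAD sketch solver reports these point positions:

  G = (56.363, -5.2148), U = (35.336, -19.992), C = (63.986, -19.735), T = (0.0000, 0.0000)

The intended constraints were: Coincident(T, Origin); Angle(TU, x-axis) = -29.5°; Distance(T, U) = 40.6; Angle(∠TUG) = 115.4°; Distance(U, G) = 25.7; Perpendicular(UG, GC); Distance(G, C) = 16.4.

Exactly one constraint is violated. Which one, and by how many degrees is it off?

Perpendicular(UG, GC) — off by 7.40°.

T = (0.00, 0.00) ✓; TU at -29.50° ✓; |TU| = 40.60 ✓; ∠TUG = 115.4° ✓; |UG| = 25.70 ✓; ∠(UG, GC) = 97.40° ✗; |GC| = 16.40 ✓.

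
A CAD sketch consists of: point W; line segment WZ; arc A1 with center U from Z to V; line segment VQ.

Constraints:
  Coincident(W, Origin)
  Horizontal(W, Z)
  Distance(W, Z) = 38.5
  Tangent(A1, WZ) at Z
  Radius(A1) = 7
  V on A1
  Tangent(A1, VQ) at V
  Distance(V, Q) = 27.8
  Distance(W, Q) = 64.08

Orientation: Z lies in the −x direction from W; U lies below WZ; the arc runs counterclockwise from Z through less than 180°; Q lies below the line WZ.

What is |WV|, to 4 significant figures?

44.90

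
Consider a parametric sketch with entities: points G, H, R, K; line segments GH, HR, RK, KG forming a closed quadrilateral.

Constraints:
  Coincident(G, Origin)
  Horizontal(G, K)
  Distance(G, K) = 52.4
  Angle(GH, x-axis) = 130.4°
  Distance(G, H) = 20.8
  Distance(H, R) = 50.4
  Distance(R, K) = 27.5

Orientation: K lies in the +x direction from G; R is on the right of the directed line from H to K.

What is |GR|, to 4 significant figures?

30.79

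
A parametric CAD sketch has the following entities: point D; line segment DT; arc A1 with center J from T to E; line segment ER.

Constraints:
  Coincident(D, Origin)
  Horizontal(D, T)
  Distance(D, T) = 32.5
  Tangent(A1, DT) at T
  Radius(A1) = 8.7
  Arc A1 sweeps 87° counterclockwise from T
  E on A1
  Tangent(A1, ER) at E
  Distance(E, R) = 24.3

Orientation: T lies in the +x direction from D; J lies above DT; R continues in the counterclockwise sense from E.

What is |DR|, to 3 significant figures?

53.5

D is at the origin; DT is horizontal with |DT| = 32.5 and T on the +x side, so T = (32.5, 0.00). Since A1 is tangent to DT there, JT ⟂ DT, so J = T + (0, 8.7) = (32.5, 8.70). On A1, T sits at bearing -90° from J; an 87° counterclockwise sweep puts E at bearing -3°, so E = J + 8.7·(cos -3°, sin -3°) = (41.2, 8.24). The tangent condition forces JE to be normal to ER, so ER runs along (−sin -3°, cos -3°); with |ER| = 24.3, R = (42.5, 32.5). Then |DR| = |R − D| = 53.5.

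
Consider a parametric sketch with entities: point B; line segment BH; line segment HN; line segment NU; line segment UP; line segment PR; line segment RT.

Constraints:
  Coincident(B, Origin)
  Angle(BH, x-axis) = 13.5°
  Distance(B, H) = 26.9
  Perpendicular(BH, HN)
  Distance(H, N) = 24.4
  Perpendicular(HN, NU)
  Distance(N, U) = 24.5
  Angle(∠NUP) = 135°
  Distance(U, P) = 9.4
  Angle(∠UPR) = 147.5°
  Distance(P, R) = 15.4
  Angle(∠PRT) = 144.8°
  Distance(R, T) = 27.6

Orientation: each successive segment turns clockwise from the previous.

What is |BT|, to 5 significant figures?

22.950

B is at the origin; BH runs at 13.5° with length 26.9, so H = (26.157, 6.2797). The perpendicularity gives HN at right angles to BH, so HN runs at -76.500°; with |HN| = 24.4, N = (31.853, -17.446). HN ⟂ NU, so NU runs at -166.50°; with |NU| = 24.5, U = (8.0298, -23.166). ∠NUP = 135.0° gives UP at 148.50° from the x-axis; with |UP| = 9.4, P = (0.014937, -18.254). ∠UPR = 147.5° gives PR at 116.00° from the x-axis; with |PR| = 15.4, R = (-6.7360, -4.4126). ∠PRT = 144.8° gives RT at 80.800° from the x-axis; with |RT| = 27.6, T = (-2.3233, 22.832). Then |BT| = |T − B| = 22.950.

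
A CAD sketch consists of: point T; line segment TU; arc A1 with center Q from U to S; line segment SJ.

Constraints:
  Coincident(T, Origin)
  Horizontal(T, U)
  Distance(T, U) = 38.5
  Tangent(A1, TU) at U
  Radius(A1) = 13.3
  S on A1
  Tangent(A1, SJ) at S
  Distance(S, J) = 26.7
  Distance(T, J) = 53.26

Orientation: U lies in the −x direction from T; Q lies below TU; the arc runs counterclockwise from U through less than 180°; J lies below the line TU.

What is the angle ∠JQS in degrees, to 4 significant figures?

63.52°

T is at the origin; T and U share the same y with |TU| = 38.5 and U on the −x side, so U = (-38.50, 0.000). Since A1 is tangent to TU there, QU ⟂ TU, so Q = U + (0, -13.3) = (-38.50, -13.30). Since QS ⟂ SJ (tangency), |QJ| = √(13.3² + 26.7²) = 29.83 regardless of where S sits on A1. So J lies on both circle(T, 53.26) and circle(Q, 29.83); the below-TU intersection is J = (-32.17, -42.45). S is the foot of the tangent from J: S = (-48.87, -21.62).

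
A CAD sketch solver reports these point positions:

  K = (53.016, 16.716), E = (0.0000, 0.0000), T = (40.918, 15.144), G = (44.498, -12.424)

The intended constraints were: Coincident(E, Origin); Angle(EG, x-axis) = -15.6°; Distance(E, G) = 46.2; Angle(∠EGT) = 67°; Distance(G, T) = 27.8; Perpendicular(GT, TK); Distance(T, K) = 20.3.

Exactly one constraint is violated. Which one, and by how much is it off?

Distance(T, K) = 20.3 — off by 8.10.

E = (0.00, 0.00) ✓; EG at -15.60° ✓; |EG| = 46.20 ✓; ∠EGT = 67.00° ✓; |GT| = 27.80 ✓; ∠(GT, TK) = 90.00° ✓; |TK| = 12.20 ✗.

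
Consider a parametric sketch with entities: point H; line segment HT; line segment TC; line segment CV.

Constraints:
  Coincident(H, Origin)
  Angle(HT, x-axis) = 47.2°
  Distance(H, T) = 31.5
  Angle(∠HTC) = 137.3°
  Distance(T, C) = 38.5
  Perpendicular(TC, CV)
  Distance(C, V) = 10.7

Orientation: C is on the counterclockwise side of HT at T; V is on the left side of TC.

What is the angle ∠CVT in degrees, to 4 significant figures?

74.47°

H is at the origin; HT runs at 47.2° with length 31.5, so T = 31.5·(cos 47.2°, sin 47.2°) = (21.40, 23.11). ∠HTC = 137.3°, so TC runs at 47.2° + (180° − 137.3°) = 89.90° from the x-axis; with |TC| = 38.5, C = T + 38.5·(cos 89.90°, sin 89.90°) = (21.47, 61.61). TC ⟂ CV; with |CV| = 10.7 on the left of TC, V = C + 10.7·(-1.000, 0.001745) = (10.77, 61.63). Then cos ∠CVT = VC·VT / (|VC||VT|), giving 74.47°.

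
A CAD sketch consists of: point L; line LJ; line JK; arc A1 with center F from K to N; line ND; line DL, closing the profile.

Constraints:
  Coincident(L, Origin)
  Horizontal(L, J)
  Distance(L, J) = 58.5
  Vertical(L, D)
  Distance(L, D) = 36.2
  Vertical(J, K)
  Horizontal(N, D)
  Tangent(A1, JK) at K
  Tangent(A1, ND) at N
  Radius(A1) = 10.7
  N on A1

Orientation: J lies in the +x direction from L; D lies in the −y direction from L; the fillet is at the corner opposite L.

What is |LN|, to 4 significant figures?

59.96

The virtual corner opposite L is at (58.50, -36.20). The tangent condition forces FK to be normal to JK and tangency of A1 to ND means the radius FN is perpendicular to ND, with radius 10.7, so the center F sits 10.7 in from both sides at F = (47.80, -25.50). That places the tangent points at K = (58.50, -25.50) on JK and N = (47.80, -36.20) on ND. Then |LN| = |N − L| = 59.96.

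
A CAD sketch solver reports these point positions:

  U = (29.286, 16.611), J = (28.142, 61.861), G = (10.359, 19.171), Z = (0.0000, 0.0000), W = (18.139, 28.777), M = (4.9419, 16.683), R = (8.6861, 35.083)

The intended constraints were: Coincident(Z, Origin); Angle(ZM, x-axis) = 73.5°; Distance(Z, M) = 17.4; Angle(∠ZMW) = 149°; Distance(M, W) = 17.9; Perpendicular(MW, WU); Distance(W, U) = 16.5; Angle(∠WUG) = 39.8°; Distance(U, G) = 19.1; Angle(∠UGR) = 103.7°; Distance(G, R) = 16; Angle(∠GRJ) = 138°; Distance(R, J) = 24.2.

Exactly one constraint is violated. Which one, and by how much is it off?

Distance(R, J) = 24.2 — off by 8.90.

Z = (0.00, 0.00) ✓; ZM at 73.50° ✓; |ZM| = 17.40 ✓; ∠ZMW = 149.0° ✓; |MW| = 17.90 ✓; ∠(MW, WU) = 90.01° ✓; |WU| = 16.50 ✓; ∠WUG = 39.80° ✓; |UG| = 19.10 ✓; ∠UGR = 103.7° ✓; |GR| = 16.00 ✓; ∠GRJ = 138.0° ✓; |RJ| = 33.10 ✗.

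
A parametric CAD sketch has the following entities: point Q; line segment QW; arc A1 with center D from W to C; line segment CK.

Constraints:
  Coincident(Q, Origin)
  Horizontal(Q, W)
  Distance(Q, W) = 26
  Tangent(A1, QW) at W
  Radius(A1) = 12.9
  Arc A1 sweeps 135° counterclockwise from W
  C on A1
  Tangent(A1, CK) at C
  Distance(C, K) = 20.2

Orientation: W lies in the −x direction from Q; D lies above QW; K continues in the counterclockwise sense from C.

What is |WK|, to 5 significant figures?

36.670

Q is at the origin; Q and W share the same y with |QW| = 26.0 and W on the −x side, so W = (-26.000, 0.0000). Since A1 is tangent to QW there, DW ⟂ QW, so D = W + (0, 12.9) = (-26.000, 12.900). On A1, W sits at bearing -90° from D; a 135° counterclockwise sweep puts C at bearing 45°, so C = D + 12.9·(cos 45°, sin 45°) = (-16.878, 22.022). Tangency of A1 to CK means the radius DC is perpendicular to CK, so CK runs along (−sin 45°, cos 45°); with |CK| = 20.2, K = (-31.162, 36.305). Then |WK| = |K − W| = 36.670.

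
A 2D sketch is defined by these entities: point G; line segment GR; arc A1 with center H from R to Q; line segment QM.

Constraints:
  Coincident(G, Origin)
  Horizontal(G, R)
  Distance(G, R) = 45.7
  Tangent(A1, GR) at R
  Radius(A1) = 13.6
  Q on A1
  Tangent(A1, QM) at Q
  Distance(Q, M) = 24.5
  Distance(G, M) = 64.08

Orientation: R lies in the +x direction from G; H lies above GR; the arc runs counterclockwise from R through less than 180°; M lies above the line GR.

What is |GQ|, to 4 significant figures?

61.22

Checks: |HQ| = 13.60 ✓; ∠(HQ, QM) = 90.00° ✓; |QM| = 24.50 ✓; |GM| = 64.08 ✓.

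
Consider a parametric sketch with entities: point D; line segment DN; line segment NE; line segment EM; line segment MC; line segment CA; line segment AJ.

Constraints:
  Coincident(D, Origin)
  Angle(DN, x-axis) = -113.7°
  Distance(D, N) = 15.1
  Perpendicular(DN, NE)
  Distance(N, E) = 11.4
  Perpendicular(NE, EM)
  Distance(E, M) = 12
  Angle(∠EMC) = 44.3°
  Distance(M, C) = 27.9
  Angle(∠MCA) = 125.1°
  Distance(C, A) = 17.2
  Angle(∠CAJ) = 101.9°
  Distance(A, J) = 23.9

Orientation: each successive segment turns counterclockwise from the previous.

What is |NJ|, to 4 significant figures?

31.72

D is at the origin; DN runs at -113.7° with length 15.1, so N = (-6.069, -13.83). DN is perpendicular to NE, so NE runs at -23.70°; with |NE| = 11.4, E = (4.369, -18.41). The perpendicularity gives EM at right angles to NE, so EM runs at 66.30°; with |EM| = 12.0, M = (9.193, -7.421). ∠EMC = 44.3° gives MC at -158.0° from the x-axis; with |MC| = 27.9, C = (-16.68, -17.87). ∠MCA = 125.1° gives CA at -103.1° from the x-axis; with |CA| = 17.2, A = (-20.57, -34.62). ∠CAJ = 101.9° gives AJ at -25.00° from the x-axis; with |AJ| = 23.9, J = (1.086, -44.73). Then |NJ| = |J − N| = 31.72.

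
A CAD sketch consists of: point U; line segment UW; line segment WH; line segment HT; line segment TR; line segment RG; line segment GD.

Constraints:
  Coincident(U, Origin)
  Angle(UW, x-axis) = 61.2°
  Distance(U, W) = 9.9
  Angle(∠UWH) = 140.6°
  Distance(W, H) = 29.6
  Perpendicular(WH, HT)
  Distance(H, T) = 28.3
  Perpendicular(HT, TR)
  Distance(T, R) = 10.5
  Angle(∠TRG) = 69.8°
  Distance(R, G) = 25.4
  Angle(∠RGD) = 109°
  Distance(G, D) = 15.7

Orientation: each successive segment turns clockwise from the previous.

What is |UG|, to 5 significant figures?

35.567

HT ⟂ TR, so TR runs at -158.20°; with |TR| = 10.5, R = (33.013, -10.508). ∠TRG = 69.8° gives RG at 91.600° from the x-axis; with |RG| = 25.4, G = (32.304, 14.883). Then |UG| = |G − U| = 35.567.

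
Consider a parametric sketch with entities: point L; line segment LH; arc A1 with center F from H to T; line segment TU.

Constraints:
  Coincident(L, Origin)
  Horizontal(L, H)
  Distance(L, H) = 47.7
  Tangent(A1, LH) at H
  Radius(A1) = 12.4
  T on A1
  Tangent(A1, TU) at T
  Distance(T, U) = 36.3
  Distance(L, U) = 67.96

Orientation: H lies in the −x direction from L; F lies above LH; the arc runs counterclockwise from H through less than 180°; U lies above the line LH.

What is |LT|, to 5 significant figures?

39.016

L is at the origin; LH is horizontal with |LH| = 47.7 and H on the −x side, so H = (-47.700, 0.0000). Tangency of A1 to LH means the radius FH is perpendicular to LH, so F = H + (0, 12.4) = (-47.700, 12.400). Since FT ⟂ TU (tangency), |FU| = √(12.4² + 36.3²) = 38.359 regardless of where T sits on A1. So U lies on both circle(L, 67.96) and circle(F, 38.359); the above-LH intersection is U = (-45.275, 50.683). T is the foot of the tangent from U: T = (-35.736, 15.659).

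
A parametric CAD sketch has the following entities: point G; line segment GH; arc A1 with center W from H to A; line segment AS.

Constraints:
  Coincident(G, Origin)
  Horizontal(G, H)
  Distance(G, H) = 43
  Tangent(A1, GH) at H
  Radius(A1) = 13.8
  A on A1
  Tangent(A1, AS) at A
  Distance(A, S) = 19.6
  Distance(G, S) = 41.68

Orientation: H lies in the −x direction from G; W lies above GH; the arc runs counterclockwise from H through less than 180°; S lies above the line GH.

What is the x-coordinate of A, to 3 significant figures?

-29.3

G is at the origin; GH is horizontal with |GH| = 43.0 and H on the −x side, so H = (-43.0, 0.00). Since A1 is tangent to GH there, WH ⟂ GH, so W = H + (0, 13.8) = (-43.0, 13.8). Since WA ⟂ AS (tangency), |WS| = √(13.8² + 19.6²) = 24.0 regardless of where A sits on A1. So S lies on both circle(G, 41.68) and circle(W, 24.0); the above-GH intersection is S = (-27.1, 31.7). A is the foot of the tangent from S: A = (-29.3, 12.2).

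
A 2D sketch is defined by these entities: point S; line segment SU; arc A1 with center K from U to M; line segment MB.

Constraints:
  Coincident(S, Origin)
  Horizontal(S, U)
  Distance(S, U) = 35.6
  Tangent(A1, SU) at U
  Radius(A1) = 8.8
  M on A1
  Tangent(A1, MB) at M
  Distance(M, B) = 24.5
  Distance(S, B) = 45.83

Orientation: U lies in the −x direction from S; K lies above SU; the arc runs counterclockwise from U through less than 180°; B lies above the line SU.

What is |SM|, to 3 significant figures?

28.7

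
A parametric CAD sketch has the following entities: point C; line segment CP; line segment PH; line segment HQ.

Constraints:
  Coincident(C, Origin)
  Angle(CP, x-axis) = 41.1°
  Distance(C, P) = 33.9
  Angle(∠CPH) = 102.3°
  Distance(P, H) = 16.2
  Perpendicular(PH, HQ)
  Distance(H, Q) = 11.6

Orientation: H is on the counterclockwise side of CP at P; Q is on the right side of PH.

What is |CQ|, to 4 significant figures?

50.48

C is at the origin; CP runs at 41.1° with length 33.9, so P = 33.9·(cos 41.1°, sin 41.1°) = (25.55, 22.29). ∠CPH = 102.3°, so PH runs at 41.1° + (180° − 102.3°) = 118.8° from the x-axis; with |PH| = 16.2, H = P + 16.2·(cos 118.8°, sin 118.8°) = (17.74, 36.48). PH is perpendicular to HQ; with |HQ| = 11.6 on the right of PH, Q = H + 11.6·(0.8763, 0.4818) = (27.91, 42.07). Then |CQ| = |Q − C| = 50.48.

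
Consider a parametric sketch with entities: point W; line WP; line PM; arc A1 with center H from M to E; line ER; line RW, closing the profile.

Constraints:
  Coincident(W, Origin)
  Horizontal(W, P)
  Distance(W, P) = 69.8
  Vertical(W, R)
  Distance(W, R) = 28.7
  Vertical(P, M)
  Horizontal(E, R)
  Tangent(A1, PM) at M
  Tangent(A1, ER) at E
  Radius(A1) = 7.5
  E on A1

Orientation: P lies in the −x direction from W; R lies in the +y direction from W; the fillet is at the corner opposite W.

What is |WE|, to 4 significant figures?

68.59

W is at the origin; W and P share the same y with |WP| = 69.8 and P on the −x side, so P = (-69.80, 0.000). WR is vertical with |WR| = 28.7 and R on the +y side, so R = (0.000, 28.70). The virtual corner opposite W is at (-69.80, 28.70). The tangent condition forces HM to be normal to PM and tangency of A1 to ER means the radius HE is perpendicular to ER, with radius 7.5, so the center H sits 7.5 in from both sides at H = (-62.30, 21.20). That places the tangent points at M = (-69.80, 21.20) on PM and E = (-62.30, 28.70) on ER. Then |WE| = |E − W| = 68.59.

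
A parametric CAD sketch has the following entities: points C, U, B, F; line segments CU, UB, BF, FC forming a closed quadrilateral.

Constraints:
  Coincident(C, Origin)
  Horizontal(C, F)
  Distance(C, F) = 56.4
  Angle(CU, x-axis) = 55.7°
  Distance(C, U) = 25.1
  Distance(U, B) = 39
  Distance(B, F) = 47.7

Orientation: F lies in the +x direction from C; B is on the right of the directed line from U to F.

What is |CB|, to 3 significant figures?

22.0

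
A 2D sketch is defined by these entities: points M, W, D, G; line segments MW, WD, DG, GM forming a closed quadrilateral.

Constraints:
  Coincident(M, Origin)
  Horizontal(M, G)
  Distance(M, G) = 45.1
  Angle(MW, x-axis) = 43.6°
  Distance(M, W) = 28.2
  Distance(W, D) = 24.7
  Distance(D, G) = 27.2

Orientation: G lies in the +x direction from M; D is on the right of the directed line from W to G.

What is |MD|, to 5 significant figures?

19.108

Checks: |MG| = 45.10 ✓; |MW| = 28.20 ✓; |WD| = 24.70 ✓; |DG| = 27.20 ✓.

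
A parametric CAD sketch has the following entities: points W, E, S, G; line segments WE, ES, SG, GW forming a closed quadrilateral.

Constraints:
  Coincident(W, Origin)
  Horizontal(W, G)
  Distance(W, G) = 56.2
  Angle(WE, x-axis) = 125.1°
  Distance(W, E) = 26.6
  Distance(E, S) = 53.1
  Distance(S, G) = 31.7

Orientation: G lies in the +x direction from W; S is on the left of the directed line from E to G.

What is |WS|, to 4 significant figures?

45.60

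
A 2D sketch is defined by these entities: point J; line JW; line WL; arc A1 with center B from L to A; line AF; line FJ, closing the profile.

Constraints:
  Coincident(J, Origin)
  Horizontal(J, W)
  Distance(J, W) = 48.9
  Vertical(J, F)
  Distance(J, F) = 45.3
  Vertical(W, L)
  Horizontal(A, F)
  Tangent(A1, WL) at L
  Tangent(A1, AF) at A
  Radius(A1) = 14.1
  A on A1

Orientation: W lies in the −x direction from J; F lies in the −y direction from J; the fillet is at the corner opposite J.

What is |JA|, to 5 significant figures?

57.124

J is at the origin; JW is horizontal with |JW| = 48.9 and W on the −x side, so W = (-48.900, 0.0000). J and F share the same x with |JF| = 45.3 and F on the −y side, so F = (0.0000, -45.300). The virtual corner opposite J is at (-48.900, -45.300). A1 meets WL tangentially, so BL is at right angles to WL and the tangent condition forces BA to be normal to AF, with radius 14.1, so the center B sits 14.1 in from both sides at B = (-34.800, -31.200). That places the tangent points at L = (-48.900, -31.200) on WL and A = (-34.800, -45.300) on AF. Then |JA| = |A − J| = 57.124.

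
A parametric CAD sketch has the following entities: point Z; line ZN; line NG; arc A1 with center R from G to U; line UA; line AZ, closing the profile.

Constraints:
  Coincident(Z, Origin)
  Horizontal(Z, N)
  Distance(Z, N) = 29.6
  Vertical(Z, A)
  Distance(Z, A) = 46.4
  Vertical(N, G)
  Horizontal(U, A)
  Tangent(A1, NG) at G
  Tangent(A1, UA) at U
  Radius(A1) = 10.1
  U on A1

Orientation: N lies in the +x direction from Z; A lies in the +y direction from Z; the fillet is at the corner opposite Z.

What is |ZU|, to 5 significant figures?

50.331

Z is at the origin; Z and N share the same y with |ZN| = 29.6 and N on the +x side, so N = (29.600, 0.0000). ZA is vertical with |ZA| = 46.4 and A on the +y side, so A = (0.0000, 46.400). The virtual corner opposite Z is at (29.600, 46.400). The tangent condition forces RG to be normal to NG and tangency of A1 to UA means the radius RU is perpendicular to UA, with radius 10.1, so the center R sits 10.1 in from both sides at R = (19.500, 36.300). That places the tangent points at G = (29.600, 36.300) on NG and U = (19.500, 46.400) on UA. Then |ZU| = |U − Z| = 50.331.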